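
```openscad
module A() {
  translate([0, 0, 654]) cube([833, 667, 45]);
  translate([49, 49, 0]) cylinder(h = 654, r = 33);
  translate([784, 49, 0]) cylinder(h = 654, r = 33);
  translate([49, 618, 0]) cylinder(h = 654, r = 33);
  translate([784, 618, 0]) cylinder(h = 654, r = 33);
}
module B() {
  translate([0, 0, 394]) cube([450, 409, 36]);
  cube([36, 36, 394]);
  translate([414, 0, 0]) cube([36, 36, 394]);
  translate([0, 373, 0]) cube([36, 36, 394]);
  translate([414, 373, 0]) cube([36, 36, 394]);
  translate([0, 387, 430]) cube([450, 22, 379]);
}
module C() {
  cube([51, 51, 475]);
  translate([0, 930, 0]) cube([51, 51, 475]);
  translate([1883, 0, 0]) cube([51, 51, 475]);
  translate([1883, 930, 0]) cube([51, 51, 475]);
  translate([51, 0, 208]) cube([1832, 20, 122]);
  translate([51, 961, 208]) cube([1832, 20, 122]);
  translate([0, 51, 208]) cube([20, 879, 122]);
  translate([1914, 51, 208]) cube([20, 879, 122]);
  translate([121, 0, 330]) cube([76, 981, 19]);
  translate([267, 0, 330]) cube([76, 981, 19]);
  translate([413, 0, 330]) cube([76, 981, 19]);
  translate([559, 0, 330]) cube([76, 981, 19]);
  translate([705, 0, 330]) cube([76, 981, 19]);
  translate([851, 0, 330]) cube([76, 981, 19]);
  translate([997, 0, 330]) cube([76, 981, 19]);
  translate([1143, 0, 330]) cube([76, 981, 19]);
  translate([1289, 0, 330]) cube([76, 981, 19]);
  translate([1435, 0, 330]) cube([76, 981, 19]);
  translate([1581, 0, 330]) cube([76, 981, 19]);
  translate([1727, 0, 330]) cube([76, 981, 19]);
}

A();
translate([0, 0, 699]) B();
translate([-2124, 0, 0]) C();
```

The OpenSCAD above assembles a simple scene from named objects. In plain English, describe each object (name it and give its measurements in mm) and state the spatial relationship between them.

A is a table: top 833 mm (x) × 667 mm (y), 45 mm thick, upper face at z = 699 mm, on four round legs of 66 mm diameter, each leg's bounding box inset 16 mm from the nearest pair of top edges, running from z = 0 to the bottom of the top.

B is a chair: 450×409 mm seat, 36 mm thick, top at z = 430 mm, on four 36 mm square corner legs flush with the seat edges. A 22 mm thick backrest slab spans the full seat width, extending 379 mm above the seat top, its back face flush with the seat's +y edge.

C is a bed frame 1934 mm long (x) by 981 mm wide (y). Four 51×51 mm corner posts, 475 mm tall, at the corners of the footprint. Four rails of 20 mm thickness and 122 mm height run between adjacent posts with their undersides at z = 208 mm, their outer faces flush with the outside of the frame (the two x-running rails run between the posts' inner faces; the two y-running rails run between the posts' inner faces). 12 slats, each 76 mm wide (x) and 19 mm thick, lie across the top of the two x-running rails, running the full 981 mm width of the frame in y; the slats are evenly spaced along x between the inner faces of the end posts with equal gaps (rounded down to the nearest mm) at the −x end and between each pair — any rounding remainder accumulates at the +x end.

The chair is on top of the table. The bed frame is on the floor beside the table on its −x side.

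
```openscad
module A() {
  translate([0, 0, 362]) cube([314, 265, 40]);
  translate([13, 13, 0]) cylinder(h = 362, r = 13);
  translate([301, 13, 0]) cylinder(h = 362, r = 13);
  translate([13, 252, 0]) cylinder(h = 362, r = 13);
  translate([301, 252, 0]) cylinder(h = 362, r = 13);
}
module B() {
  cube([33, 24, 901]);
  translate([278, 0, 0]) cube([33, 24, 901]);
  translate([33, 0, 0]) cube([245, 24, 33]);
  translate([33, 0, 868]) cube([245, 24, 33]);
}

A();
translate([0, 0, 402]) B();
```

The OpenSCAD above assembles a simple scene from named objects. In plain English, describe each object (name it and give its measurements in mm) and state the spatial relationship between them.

A is a four-legged stool. The seat is a 314×265×40 mm slab whose top surface is at z = 402 mm; four round legs, each 26 mm in diameter, run from the floor (z = 0) to the underside of the seat, each leg's axis is inset half a diameter from the nearest pair of seat edges (so the leg's bounding box is flush with the corner).

B is a rectangular picture frame lying in the x–z plane (depth along y). The opening is 245 mm wide (x) by 835 mm tall (z), surrounded by a border 33 mm wide on all four sides. The frame is 24 mm deep and is made of two full-height vertical stiles with two horizontal rails fitted between them.

The picture frame is on top of the stool.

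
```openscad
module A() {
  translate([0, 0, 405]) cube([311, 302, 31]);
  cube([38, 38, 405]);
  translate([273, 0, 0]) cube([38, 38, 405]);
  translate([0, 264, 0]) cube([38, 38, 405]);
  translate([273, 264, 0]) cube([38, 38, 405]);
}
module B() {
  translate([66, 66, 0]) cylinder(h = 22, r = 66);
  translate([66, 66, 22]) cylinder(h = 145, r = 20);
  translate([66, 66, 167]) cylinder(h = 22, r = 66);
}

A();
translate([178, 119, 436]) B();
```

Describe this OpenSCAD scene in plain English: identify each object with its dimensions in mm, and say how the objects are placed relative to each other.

A is a four-legged stool. The seat is a 311×302×31 mm slab whose top surface is at z = 436 mm; four square legs, each 38×38 mm in cross-section, run from the floor (z = 0) to the underside of the seat, each flush with a corner of the seat.

B is a spool: two coaxial disc flanges of radius 66 mm and thickness 22 mm, joined by a core cylinder of radius 20 mm and height 145 mm. The lower flange rests on z = 0 and the three cylinders share a vertical axis.

The spool is on top of the stool.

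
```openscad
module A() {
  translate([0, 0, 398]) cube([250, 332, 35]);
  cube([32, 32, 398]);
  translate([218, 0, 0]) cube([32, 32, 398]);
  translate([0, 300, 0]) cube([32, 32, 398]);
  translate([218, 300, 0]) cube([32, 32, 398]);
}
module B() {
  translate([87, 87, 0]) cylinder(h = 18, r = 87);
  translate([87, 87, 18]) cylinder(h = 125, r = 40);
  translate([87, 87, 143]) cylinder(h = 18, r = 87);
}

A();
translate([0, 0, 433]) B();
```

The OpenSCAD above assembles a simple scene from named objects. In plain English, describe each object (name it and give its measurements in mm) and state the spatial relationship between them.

A is a four-legged stool. The seat is a 250×332×35 mm slab whose top surface is at z = 433 mm; four square legs, each 32×32 mm in cross-section, run from the floor (z = 0) to the underside of the seat, each flush with a corner of the seat.

B is a spool: two coaxial disc flanges of radius 87 mm and thickness 18 mm, joined by a core cylinder of radius 40 mm and height 125 mm. The lower flange rests on z = 0 and the three cylinders share a vertical axis.

The spool is on top of the stool.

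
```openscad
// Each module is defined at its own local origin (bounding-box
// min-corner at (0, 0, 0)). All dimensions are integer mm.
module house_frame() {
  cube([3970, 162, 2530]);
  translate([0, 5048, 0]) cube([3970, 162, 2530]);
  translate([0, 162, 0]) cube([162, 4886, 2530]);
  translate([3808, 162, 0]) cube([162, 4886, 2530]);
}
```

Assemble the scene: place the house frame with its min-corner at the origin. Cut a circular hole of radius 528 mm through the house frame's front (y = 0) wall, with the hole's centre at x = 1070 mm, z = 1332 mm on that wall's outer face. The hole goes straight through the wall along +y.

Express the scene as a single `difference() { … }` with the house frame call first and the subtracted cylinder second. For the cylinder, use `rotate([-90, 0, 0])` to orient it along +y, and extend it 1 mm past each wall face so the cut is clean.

difference() {
  house_frame();
  translate([1070, -1, 1332]) rotate([-90, 0, 0]) cylinder(h = 164, r = 528);
}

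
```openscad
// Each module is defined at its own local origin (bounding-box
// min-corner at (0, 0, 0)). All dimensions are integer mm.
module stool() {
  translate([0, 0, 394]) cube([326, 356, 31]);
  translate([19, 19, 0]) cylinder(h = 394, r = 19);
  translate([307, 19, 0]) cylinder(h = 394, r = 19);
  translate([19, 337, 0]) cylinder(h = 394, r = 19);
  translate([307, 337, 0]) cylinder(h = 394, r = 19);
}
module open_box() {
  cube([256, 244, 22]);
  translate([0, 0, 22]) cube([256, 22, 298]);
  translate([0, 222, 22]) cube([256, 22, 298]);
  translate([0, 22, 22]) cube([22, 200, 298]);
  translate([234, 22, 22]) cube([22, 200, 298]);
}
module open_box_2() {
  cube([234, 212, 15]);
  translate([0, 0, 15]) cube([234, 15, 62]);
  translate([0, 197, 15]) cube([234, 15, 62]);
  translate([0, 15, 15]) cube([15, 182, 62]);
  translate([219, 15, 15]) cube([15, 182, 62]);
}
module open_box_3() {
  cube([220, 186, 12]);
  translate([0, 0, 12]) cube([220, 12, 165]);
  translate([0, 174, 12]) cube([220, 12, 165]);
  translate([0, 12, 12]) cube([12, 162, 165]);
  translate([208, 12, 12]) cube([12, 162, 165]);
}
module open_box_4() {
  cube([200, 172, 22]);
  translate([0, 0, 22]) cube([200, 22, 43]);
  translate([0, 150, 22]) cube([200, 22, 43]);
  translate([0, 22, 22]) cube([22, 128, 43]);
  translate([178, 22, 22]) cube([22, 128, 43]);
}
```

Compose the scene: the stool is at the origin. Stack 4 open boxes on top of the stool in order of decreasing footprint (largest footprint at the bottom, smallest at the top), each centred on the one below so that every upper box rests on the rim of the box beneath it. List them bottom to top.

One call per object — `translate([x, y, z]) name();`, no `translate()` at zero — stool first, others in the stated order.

stool();
translate([35, 56, 425]) open_box();
translate([46, 72, 745]) open_box_2();
translate([53, 85, 822]) open_box_3();
translate([63, 92, 999]) open_box_4();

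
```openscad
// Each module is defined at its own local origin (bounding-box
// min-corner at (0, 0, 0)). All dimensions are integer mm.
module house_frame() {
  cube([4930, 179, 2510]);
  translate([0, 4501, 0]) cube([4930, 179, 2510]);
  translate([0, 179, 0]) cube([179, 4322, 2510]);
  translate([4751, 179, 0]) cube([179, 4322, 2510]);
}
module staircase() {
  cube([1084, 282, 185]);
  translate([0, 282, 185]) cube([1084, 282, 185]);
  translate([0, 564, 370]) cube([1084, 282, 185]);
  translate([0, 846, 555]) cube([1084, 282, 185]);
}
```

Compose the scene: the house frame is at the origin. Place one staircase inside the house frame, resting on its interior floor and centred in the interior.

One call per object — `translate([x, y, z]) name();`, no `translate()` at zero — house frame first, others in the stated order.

house_frame();
translate([1923, 1776, 0]) staircase();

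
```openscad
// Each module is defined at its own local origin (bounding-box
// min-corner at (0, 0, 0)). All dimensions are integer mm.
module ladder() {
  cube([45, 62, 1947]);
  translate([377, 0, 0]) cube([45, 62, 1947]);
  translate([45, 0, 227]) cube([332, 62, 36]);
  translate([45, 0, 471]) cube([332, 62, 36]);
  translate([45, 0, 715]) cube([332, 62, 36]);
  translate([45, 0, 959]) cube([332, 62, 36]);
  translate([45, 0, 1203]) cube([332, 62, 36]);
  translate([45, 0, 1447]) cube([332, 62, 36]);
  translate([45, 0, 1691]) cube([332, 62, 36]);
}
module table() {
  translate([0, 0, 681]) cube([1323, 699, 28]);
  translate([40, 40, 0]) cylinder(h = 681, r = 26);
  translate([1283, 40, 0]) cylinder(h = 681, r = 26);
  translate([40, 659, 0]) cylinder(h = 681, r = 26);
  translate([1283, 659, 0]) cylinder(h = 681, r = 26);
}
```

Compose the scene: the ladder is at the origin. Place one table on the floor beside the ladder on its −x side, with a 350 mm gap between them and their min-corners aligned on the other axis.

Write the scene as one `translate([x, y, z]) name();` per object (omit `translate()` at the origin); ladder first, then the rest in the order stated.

ladder();
translate([-1673, 0, 0]) table();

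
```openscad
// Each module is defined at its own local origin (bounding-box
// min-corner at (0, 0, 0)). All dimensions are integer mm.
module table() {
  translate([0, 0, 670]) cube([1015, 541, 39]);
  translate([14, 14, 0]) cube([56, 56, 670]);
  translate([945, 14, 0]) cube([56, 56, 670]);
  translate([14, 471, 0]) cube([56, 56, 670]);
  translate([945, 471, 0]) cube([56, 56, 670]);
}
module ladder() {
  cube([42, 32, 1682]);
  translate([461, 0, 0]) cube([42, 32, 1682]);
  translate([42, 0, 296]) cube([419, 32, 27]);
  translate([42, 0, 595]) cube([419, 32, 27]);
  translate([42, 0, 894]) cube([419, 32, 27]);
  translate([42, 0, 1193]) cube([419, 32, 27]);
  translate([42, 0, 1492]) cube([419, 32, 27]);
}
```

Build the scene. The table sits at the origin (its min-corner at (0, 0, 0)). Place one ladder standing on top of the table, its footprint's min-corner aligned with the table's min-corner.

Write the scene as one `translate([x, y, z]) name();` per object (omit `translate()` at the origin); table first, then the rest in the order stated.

table();
translate([0, 0, 709]) ladder();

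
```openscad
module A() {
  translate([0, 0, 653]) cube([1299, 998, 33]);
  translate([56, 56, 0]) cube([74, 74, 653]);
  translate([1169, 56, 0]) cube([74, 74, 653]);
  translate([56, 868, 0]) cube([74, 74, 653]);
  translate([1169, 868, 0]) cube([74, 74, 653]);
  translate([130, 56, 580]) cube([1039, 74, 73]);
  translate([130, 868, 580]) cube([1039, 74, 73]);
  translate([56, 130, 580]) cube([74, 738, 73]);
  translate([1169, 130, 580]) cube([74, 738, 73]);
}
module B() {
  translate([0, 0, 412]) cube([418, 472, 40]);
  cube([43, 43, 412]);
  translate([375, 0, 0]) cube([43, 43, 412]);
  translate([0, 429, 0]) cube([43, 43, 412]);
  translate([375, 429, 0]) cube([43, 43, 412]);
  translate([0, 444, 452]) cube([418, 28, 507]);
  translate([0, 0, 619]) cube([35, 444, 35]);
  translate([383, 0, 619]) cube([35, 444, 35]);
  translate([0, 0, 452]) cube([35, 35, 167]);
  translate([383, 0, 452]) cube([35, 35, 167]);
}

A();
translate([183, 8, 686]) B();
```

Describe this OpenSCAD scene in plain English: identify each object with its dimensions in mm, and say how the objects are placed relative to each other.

A is a table with a 1299×998 mm rectangular top, 33 mm thick, top surface at z = 686 mm, supported by four 74×74 mm square legs, each inset 56 mm from the nearest pair of top edges, running from the floor. Four apron rails, 74 mm thick and 73 mm tall, run between adjacent legs with their top edges flush with the underside of the top and their outer faces flush with the legs' outer faces.

B is a chair. The seat is a 418×472×40 mm slab with its top at z = 452 mm, on four 43×43 mm corner legs (flush with the seat edges, standing on z = 0). A flat backrest 28 mm thick, 507 mm tall, spans the full seat width and rises from the seat top along its +y edge, rear face flush with the rear of the seat. Two armrests of 35×35 mm section run along each side from the seat's front edge to the front of the backrest, top faces 202 mm above the seat top and outer faces flush with the seat's x-edges; a 35×35 mm post under the front of each armrest stands on the seat at the front corner.

The chair is on top of the table.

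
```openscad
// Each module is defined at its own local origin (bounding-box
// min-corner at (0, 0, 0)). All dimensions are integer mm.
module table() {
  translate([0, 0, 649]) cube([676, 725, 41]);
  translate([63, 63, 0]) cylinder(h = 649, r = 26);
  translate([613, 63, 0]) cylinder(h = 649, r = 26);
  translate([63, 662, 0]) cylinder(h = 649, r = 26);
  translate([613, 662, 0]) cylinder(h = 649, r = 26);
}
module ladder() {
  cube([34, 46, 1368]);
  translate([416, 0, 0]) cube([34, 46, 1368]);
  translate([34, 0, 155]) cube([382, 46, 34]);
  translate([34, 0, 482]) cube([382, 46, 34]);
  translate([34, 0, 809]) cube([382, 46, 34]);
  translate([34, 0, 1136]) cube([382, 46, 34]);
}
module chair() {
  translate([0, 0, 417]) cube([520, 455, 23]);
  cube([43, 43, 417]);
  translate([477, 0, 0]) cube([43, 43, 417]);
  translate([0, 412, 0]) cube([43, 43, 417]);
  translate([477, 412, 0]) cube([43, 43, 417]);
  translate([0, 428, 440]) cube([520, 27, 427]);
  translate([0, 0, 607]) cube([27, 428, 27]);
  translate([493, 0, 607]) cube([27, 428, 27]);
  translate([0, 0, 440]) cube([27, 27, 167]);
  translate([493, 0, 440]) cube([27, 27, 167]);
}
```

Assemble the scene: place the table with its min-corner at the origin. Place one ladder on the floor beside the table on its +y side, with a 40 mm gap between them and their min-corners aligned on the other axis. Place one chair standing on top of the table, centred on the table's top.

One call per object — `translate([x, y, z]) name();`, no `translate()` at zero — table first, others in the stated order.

table();
translate([0, 765, 0]) ladder();
translate([78, 135, 690]) chair();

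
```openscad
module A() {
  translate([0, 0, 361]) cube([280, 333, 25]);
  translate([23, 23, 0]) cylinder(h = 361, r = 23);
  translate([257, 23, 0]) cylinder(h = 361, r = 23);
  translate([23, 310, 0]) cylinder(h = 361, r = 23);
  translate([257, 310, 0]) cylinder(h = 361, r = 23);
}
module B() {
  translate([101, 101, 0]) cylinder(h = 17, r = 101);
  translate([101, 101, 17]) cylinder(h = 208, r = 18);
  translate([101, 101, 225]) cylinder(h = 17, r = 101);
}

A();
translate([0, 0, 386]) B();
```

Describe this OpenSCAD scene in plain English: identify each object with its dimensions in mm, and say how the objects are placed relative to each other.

A is a simple wooden stool: a rectangular seat 280 mm (x) by 333 mm (y), 25 mm thick, top face at z = 386 mm, on four round legs, each 46 mm in diameter. The legs rest on z = 0, each leg's axis is inset half a diameter from the nearest pair of seat edges (so the leg's bounding box is flush with the corner).

B is a spool: two coaxial disc flanges of radius 101 mm and thickness 17 mm, joined by a core cylinder of radius 18 mm and height 208 mm. The lower flange rests on z = 0 and the three cylinders share a vertical axis.

The spool is on top of the stool.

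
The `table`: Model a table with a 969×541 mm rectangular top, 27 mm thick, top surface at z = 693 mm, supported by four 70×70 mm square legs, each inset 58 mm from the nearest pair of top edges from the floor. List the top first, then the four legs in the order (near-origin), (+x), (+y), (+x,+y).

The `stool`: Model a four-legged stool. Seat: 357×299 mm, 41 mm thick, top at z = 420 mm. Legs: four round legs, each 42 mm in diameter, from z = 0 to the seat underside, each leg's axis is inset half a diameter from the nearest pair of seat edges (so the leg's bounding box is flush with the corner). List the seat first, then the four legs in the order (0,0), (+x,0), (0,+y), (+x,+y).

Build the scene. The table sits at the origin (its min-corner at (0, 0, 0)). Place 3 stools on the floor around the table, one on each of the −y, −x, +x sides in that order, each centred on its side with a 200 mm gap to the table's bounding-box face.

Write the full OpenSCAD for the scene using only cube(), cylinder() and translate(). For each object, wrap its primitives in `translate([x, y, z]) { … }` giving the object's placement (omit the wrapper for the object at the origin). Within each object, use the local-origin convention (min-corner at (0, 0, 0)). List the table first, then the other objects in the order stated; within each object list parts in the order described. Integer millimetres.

translate([0, 0, 666]) cube([969, 541, 27]);
translate([58, 58, 0]) cube([70, 70, 666]);
translate([841, 58, 0]) cube([70, 70, 666]);
translate([58, 413, 0]) cube([70, 70, 666]);
translate([841, 413, 0]) cube([70, 70, 666]);
translate([306, -499, 0]) {
  translate([0, 0, 379]) cube([357, 299, 41]);
  translate([21, 21, 0]) cylinder(h = 379, r = 21);
  translate([336, 21, 0]) cylinder(h = 379, r = 21);
  translate([21, 278, 0]) cylinder(h = 379, r = 21);
  translate([336, 278, 0]) cylinder(h = 379, r = 21);
}
translate([-557, 121, 0]) {
  translate([0, 0, 379]) cube([357, 299, 41]);
  translate([21, 21, 0]) cylinder(h = 379, r = 21);
  translate([336, 21, 0]) cylinder(h = 379, r = 21);
  translate([21, 278, 0]) cylinder(h = 379, r = 21);
  translate([336, 278, 0]) cylinder(h = 379, r = 21);
}
translate([1169, 121, 0]) {
  translate([0, 0, 379]) cube([357, 299, 41]);
  translate([21, 21, 0]) cylinder(h = 379, r = 21);
  translate([336, 21, 0]) cylinder(h = 379, r = 21);
  translate([21, 278, 0]) cylinder(h = 379, r = 21);
  translate([336, 278, 0]) cylinder(h = 379, r = 21);
}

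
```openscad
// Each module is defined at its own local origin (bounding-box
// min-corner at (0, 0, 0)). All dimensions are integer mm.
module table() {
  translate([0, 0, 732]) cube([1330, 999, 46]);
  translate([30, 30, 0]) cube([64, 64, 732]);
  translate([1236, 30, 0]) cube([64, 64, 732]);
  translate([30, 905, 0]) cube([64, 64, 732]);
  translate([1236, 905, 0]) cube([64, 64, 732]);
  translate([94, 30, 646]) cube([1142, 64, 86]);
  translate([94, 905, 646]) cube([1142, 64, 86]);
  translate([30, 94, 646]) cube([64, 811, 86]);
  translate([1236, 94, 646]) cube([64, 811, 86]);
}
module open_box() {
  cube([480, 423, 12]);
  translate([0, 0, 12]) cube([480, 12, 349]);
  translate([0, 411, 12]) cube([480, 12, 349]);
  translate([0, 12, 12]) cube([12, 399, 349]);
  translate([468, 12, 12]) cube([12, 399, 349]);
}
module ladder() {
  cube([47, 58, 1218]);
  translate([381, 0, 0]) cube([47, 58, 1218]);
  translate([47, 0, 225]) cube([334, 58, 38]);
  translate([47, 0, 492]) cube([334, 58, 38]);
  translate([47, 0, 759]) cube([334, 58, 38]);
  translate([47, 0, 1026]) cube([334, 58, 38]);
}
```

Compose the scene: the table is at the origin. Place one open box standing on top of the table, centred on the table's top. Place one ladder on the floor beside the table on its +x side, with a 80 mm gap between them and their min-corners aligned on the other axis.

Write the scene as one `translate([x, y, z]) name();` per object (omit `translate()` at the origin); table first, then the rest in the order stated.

table();
translate([425, 288, 778]) open_box();
translate([1410, 0, 0]) ladder();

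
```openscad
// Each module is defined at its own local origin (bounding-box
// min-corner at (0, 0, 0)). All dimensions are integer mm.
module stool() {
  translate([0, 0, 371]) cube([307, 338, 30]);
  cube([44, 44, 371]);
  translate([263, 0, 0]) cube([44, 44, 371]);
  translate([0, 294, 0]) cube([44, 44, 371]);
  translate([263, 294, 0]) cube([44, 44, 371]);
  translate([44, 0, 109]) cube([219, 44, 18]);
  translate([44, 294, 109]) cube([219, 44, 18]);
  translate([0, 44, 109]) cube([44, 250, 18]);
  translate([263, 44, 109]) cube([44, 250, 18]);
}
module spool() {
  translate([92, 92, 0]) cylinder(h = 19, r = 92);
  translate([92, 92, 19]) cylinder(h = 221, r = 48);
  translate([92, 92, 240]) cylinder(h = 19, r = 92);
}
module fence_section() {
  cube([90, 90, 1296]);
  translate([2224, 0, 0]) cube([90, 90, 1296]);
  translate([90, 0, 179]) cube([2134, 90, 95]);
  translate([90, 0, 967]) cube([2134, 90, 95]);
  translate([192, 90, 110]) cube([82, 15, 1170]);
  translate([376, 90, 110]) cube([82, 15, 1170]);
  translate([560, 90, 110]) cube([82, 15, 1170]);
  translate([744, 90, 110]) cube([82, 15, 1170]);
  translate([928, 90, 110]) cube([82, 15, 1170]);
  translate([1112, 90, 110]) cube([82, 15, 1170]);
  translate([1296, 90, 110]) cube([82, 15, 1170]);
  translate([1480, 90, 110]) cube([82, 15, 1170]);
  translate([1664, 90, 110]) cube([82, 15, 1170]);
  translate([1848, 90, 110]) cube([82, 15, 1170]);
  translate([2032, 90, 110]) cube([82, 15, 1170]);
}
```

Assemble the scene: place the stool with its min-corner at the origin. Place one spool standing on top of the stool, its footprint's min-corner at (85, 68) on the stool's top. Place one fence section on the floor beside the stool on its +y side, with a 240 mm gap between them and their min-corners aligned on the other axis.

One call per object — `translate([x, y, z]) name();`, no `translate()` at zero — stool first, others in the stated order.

stool();
translate([85, 68, 401]) spool();
translate([0, 578, 0]) fence_section();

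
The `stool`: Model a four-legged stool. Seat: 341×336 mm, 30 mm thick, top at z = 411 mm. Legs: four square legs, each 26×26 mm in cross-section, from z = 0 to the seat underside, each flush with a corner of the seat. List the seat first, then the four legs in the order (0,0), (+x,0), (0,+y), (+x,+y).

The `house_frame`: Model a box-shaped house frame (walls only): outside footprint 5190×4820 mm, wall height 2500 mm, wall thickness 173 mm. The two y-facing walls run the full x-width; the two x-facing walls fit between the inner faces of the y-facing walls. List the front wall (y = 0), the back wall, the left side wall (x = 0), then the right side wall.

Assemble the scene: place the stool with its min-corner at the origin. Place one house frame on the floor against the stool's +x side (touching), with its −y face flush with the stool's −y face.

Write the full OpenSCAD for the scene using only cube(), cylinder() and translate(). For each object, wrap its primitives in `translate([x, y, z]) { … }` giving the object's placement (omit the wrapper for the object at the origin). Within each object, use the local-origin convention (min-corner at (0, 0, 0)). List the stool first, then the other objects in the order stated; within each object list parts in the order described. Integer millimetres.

translate([0, 0, 381]) cube([341, 336, 30]);
cube([26, 26, 381]);
translate([315, 0, 0]) cube([26, 26, 381]);
translate([0, 310, 0]) cube([26, 26, 381]);
translate([315, 310, 0]) cube([26, 26, 381]);
translate([341, 0, 0]) {
  cube([5190, 173, 2500]);
  translate([0, 4647, 0]) cube([5190, 173, 2500]);
  translate([0, 173, 0]) cube([173, 4474, 2500]);
  translate([5017, 173, 0]) cube([173, 4474, 2500]);
}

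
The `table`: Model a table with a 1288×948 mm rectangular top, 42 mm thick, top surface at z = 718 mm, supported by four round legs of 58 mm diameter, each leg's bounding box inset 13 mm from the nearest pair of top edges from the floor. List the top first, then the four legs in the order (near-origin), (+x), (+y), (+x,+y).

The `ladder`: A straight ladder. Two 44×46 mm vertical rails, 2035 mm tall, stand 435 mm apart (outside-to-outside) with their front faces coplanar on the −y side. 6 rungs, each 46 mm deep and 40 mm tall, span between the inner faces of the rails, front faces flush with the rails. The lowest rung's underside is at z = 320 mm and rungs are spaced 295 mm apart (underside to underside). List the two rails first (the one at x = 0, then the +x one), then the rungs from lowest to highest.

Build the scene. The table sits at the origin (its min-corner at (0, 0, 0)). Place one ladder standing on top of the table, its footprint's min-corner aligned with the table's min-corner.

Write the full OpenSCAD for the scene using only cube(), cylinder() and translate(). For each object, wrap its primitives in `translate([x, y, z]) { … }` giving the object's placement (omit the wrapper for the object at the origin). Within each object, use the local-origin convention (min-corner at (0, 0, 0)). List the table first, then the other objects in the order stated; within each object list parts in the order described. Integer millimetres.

translate([0, 0, 676]) cube([1288, 948, 42]);
translate([42, 42, 0]) cylinder(h = 676, r = 29);
translate([1246, 42, 0]) cylinder(h = 676, r = 29);
translate([42, 906, 0]) cylinder(h = 676, r = 29);
translate([1246, 906, 0]) cylinder(h = 676, r = 29);
translate([0, 0, 718]) {
  cube([44, 46, 2035]);
  translate([391, 0, 0]) cube([44, 46, 2035]);
  translate([44, 0, 320]) cube([347, 46, 40]);
  translate([44, 0, 615]) cube([347, 46, 40]);
  translate([44, 0, 910]) cube([347, 46, 40]);
  translate([44, 0, 1205]) cube([347, 46, 40]);
  translate([44, 0, 1500]) cube([347, 46, 40]);
  translate([44, 0, 1795]) cube([347, 46, 40]);
}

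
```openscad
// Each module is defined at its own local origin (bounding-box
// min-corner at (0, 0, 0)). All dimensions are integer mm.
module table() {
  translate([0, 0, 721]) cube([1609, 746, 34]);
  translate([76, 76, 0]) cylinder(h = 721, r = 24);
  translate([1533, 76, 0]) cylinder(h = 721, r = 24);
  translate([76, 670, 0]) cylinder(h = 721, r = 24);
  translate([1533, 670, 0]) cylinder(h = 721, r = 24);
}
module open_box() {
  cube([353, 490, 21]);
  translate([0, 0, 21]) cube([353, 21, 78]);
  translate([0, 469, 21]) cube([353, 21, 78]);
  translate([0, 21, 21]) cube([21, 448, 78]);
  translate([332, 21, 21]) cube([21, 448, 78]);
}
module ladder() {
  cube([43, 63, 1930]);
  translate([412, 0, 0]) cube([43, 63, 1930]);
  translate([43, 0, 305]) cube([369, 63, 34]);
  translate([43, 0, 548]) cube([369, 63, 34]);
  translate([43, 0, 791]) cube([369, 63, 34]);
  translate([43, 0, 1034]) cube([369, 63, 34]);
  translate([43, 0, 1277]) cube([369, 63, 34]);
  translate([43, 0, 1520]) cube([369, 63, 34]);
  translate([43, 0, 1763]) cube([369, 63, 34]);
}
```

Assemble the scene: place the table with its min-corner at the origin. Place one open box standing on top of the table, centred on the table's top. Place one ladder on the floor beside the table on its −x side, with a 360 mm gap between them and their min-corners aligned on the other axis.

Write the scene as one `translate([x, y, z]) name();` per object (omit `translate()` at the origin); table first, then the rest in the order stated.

table();
translate([628, 128, 755]) open_box();
translate([-815, 0, 0]) ladder();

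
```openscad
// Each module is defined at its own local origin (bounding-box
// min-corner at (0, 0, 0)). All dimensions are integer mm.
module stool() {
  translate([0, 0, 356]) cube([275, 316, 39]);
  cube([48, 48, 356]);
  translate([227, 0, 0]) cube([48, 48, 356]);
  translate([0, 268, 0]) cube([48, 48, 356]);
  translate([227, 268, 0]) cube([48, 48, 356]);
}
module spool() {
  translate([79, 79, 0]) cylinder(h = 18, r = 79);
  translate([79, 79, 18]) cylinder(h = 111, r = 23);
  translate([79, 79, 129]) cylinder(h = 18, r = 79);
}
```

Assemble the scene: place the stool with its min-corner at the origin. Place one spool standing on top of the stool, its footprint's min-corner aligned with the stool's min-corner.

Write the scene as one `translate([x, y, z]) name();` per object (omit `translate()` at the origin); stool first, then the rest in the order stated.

stool();
translate([0, 0, 395]) spool();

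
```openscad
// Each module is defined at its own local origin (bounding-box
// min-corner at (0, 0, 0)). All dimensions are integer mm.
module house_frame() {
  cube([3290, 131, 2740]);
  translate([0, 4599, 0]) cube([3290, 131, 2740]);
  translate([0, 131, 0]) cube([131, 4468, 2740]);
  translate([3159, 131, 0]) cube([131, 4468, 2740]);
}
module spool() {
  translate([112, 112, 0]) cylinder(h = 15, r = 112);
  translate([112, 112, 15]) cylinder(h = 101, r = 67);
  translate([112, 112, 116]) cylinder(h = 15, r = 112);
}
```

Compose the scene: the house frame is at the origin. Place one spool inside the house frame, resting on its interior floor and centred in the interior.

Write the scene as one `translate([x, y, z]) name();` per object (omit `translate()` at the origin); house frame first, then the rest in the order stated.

house_frame();
translate([1533, 2253, 0]) spool();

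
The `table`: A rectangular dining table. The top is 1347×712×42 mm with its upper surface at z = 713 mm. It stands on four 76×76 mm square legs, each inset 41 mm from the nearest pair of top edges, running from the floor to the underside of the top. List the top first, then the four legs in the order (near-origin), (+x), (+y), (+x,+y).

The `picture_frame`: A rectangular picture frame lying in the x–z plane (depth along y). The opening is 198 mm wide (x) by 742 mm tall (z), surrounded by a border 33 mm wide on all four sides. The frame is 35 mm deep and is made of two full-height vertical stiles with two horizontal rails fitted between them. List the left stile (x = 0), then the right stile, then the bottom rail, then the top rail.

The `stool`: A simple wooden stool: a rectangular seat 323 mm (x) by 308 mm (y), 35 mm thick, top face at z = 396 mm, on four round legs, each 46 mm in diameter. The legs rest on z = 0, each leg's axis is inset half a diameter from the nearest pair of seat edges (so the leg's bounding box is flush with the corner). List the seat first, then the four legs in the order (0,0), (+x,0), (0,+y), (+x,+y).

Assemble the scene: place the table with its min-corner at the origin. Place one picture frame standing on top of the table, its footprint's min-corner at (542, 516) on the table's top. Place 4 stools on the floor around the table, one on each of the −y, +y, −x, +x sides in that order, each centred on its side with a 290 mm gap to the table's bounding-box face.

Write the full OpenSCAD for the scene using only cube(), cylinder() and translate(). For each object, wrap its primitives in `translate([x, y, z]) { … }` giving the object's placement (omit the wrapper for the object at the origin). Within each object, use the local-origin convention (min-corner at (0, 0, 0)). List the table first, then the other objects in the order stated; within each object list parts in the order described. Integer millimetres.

translate([0, 0, 671]) cube([1347, 712, 42]);
translate([41, 41, 0]) cube([76, 76, 671]);
translate([1230, 41, 0]) cube([76, 76, 671]);
translate([41, 595, 0]) cube([76, 76, 671]);
translate([1230, 595, 0]) cube([76, 76, 671]);
translate([542, 516, 713]) {
  cube([33, 35, 808]);
  translate([231, 0, 0]) cube([33, 35, 808]);
  translate([33, 0, 0]) cube([198, 35, 33]);
  translate([33, 0, 775]) cube([198, 35, 33]);
}
translate([512, -598, 0]) {
  translate([0, 0, 361]) cube([323, 308, 35]);
  translate([23, 23, 0]) cylinder(h = 361, r = 23);
  translate([300, 23, 0]) cylinder(h = 361, r = 23);
  translate([23, 285, 0]) cylinder(h = 361, r = 23);
  translate([300, 285, 0]) cylinder(h = 361, r = 23);
}
translate([512, 1002, 0]) {
  translate([0, 0, 361]) cube([323, 308, 35]);
  translate([23, 23, 0]) cylinder(h = 361, r = 23);
  translate([300, 23, 0]) cylinder(h = 361, r = 23);
  translate([23, 285, 0]) cylinder(h = 361, r = 23);
  translate([300, 285, 0]) cylinder(h = 361, r = 23);
}
translate([-613, 202, 0]) {
  translate([0, 0, 361]) cube([323, 308, 35]);
  translate([23, 23, 0]) cylinder(h = 361, r = 23);
  translate([300, 23, 0]) cylinder(h = 361, r = 23);
  translate([23, 285, 0]) cylinder(h = 361, r = 23);
  translate([300, 285, 0]) cylinder(h = 361, r = 23);
}
translate([1637, 202, 0]) {
  translate([0, 0, 361]) cube([323, 308, 35]);
  translate([23, 23, 0]) cylinder(h = 361, r = 23);
  translate([300, 23, 0]) cylinder(h = 361, r = 23);
  translate([23, 285, 0]) cylinder(h = 361, r = 23);
  translate([300, 285, 0]) cylinder(h = 361, r = 23);
}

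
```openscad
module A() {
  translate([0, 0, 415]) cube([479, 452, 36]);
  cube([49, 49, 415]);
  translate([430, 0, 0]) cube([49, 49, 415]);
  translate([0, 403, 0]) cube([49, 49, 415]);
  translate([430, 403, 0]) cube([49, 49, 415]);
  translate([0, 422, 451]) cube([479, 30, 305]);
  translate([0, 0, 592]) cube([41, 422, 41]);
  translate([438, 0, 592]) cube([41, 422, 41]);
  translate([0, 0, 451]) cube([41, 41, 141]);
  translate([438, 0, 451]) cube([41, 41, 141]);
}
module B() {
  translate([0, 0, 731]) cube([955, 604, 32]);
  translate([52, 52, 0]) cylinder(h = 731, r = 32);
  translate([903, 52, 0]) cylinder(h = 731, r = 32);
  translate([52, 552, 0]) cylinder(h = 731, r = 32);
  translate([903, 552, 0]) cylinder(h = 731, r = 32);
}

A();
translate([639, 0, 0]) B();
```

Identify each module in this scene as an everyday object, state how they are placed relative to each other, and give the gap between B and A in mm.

The table's nearest face is 160 mm from the chair's +x face.

A is a chair. B is a table. The table is on the floor beside the chair on its +x side. The gap between the table and the chair is 160 mm.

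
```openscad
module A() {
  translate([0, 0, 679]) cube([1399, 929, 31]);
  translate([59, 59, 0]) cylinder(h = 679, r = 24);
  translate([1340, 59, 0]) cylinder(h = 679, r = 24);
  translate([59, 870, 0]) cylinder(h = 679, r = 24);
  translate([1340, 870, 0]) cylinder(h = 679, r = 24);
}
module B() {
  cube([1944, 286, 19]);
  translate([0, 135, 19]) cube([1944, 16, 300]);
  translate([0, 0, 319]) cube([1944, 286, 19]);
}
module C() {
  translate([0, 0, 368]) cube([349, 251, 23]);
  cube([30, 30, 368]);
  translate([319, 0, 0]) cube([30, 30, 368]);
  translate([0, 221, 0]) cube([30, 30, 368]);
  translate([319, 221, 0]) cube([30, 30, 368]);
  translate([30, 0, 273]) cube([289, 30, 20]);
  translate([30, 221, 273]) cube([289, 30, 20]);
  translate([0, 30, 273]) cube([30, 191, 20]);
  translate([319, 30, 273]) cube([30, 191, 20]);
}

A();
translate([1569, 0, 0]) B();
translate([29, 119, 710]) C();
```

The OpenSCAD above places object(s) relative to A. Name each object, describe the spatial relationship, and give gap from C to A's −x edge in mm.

The stool's min-x is at 29; the table's min-x is 0; gap = 29 mm.

A is a table. B is an I-beam. C is a stool. The I-beam is on the floor beside the table on its +x side. The stool is on top of the table. The gap from the stool to the table's −x edge is 29 mm.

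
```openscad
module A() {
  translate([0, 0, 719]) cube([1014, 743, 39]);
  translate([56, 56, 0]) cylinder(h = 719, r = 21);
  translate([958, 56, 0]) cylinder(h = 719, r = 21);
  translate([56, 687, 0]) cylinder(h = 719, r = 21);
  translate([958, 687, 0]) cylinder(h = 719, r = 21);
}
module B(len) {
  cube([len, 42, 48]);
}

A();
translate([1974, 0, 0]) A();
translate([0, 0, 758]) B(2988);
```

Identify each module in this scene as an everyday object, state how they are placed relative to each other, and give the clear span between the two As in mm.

Second table starts at x = 1974; first ends at x = 1014; clear span = 1974 − 1014 = 960 mm.

A is a table. B is a beam. A beam spans the tops of two tables. The clear span between the two tables is 960 mm.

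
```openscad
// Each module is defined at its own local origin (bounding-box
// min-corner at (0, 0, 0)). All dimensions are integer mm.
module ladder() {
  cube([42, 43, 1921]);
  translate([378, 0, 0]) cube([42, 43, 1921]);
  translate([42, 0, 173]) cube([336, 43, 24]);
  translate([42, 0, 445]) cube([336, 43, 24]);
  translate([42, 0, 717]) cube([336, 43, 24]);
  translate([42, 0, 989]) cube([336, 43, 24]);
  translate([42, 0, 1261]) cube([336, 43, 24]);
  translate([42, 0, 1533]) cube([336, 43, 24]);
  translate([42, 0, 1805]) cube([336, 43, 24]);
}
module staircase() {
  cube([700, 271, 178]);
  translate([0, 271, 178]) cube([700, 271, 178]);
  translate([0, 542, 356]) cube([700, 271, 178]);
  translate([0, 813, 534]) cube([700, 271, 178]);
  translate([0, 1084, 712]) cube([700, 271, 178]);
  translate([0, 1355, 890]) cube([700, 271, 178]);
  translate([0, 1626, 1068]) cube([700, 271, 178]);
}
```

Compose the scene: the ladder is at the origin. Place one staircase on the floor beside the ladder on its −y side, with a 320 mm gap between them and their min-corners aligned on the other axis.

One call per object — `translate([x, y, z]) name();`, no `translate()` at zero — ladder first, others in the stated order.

ladder();
translate([0, -2217, 0]) staircase();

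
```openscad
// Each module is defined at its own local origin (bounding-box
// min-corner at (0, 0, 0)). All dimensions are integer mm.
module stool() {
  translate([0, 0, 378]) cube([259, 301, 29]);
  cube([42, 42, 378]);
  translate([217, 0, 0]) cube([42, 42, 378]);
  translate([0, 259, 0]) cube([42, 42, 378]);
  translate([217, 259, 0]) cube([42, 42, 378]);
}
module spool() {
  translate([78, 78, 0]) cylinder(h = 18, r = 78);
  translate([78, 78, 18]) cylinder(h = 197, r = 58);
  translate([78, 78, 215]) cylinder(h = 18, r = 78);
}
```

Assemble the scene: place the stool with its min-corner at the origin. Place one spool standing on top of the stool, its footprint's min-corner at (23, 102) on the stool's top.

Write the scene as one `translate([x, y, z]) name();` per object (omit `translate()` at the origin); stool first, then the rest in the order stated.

stool();
translate([23, 102, 407]) spool();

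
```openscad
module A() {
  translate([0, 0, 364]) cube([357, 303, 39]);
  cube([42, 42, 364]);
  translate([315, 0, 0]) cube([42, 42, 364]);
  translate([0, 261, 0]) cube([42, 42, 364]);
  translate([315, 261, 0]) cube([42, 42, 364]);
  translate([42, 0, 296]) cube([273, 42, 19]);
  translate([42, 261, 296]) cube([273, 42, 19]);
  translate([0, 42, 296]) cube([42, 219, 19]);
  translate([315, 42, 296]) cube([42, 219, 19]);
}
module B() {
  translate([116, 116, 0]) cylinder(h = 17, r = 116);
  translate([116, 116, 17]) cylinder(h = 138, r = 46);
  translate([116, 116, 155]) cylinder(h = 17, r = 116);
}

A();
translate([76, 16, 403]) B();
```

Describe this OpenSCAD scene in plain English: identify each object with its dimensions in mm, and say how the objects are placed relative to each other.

A is a four-legged stool. The seat is 357×303 mm, 39 mm thick, top at z = 403 mm. It stands on four square legs, each 42×42 mm in cross-section, from z = 0 to the seat underside, each flush with a corner of the seat. Four stretchers, 42 mm wide and 19 mm tall, connect adjacent legs with their undersides at z = 296 mm, each running between the inner faces of the legs it joins and aligned with the legs' outer faces on the other axis.

B is a spool: two coaxial disc flanges of radius 116 mm and thickness 17 mm, joined by a core cylinder of radius 46 mm and height 138 mm. The lower flange rests on z = 0 and the three cylinders share a vertical axis.

The spool is on top of the stool.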